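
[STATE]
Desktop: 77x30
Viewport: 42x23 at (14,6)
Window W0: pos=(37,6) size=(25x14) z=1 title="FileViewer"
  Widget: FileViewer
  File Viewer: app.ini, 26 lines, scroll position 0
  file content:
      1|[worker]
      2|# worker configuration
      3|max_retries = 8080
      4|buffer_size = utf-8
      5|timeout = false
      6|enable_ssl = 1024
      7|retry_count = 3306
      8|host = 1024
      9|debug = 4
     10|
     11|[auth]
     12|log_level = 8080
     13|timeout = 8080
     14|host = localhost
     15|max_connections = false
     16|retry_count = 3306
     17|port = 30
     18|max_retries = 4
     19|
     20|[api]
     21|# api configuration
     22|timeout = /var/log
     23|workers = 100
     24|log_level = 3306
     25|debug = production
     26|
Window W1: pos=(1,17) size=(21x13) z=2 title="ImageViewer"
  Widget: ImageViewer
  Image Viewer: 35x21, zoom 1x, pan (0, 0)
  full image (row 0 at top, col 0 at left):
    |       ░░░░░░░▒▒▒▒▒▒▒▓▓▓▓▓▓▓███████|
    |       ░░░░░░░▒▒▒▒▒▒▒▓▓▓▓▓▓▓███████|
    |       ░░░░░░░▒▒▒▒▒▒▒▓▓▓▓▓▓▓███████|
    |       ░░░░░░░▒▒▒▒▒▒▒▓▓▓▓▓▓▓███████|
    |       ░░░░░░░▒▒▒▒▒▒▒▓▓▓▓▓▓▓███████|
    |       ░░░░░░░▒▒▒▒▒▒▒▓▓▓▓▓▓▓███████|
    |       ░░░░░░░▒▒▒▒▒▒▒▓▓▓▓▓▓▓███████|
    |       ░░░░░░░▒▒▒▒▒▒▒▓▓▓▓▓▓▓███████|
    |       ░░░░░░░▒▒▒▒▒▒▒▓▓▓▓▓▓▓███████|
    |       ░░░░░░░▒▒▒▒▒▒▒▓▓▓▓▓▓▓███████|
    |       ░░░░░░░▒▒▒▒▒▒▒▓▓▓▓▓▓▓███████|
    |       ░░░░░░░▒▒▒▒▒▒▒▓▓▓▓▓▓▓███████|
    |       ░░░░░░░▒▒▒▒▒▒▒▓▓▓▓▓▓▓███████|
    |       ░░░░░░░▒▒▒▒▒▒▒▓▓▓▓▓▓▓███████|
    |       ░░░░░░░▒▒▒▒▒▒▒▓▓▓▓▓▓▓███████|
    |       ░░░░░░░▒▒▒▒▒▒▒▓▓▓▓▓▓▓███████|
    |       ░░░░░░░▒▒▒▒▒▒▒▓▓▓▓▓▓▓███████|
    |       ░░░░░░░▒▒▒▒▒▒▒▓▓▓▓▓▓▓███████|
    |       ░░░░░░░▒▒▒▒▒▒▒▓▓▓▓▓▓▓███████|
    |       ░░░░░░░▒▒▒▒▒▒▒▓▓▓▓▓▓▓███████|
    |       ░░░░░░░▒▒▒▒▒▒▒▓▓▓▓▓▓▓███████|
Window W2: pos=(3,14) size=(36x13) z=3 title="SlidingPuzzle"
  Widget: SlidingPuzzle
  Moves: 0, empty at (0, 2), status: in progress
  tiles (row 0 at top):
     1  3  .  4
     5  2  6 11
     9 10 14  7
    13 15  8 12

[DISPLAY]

                       ┏━━━━━━━━━━━━━━━━━━
                       ┃ FileViewer       
                       ┠──────────────────
                       ┃[worker]          
                       ┃# worker configura
                       ┃max_retries = 8080
                       ┃buffer_size = utf-
                       ┃timeout = false   
━━━━━━━━━━━━━━━━━━━━━━━━┓nable_ssl = 1024 
zzle                    ┃etry_count = 3306
────────────────────────┨ost = 1024       
┬────┬────┐             ┃ebug = 4         
│    │  4 │             ┃                 
┼────┼────┤             ┃━━━━━━━━━━━━━━━━━
│  6 │ 11 │             ┃                 
┼────┼────┤             ┃                 
│ 14 │  7 │             ┃                 
┼────┼────┤             ┃                 
│  8 │ 12 │             ┃                 
┴────┴────┘             ┃                 
━━━━━━━━━━━━━━━━━━━━━━━━┛                 
░░▒▒▒▒▒┃                                  
░░▒▒▒▒▒┃                                  


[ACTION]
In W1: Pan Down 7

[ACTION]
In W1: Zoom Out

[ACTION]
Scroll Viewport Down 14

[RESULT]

                       ┃ FileViewer       
                       ┠──────────────────
                       ┃[worker]          
                       ┃# worker configura
                       ┃max_retries = 8080
                       ┃buffer_size = utf-
                       ┃timeout = false   
━━━━━━━━━━━━━━━━━━━━━━━━┓nable_ssl = 1024 
zzle                    ┃etry_count = 3306
────────────────────────┨ost = 1024       
┬────┬────┐             ┃ebug = 4         
│    │  4 │             ┃                 
┼────┼────┤             ┃━━━━━━━━━━━━━━━━━
│  6 │ 11 │             ┃                 
┼────┼────┤             ┃                 
│ 14 │  7 │             ┃                 
┼────┼────┤             ┃                 
│  8 │ 12 │             ┃                 
┴────┴────┘             ┃                 
━━━━━━━━━━━━━━━━━━━━━━━━┛                 
░░▒▒▒▒▒┃                                  
░░▒▒▒▒▒┃                                  
━━━━━━━┛                                  


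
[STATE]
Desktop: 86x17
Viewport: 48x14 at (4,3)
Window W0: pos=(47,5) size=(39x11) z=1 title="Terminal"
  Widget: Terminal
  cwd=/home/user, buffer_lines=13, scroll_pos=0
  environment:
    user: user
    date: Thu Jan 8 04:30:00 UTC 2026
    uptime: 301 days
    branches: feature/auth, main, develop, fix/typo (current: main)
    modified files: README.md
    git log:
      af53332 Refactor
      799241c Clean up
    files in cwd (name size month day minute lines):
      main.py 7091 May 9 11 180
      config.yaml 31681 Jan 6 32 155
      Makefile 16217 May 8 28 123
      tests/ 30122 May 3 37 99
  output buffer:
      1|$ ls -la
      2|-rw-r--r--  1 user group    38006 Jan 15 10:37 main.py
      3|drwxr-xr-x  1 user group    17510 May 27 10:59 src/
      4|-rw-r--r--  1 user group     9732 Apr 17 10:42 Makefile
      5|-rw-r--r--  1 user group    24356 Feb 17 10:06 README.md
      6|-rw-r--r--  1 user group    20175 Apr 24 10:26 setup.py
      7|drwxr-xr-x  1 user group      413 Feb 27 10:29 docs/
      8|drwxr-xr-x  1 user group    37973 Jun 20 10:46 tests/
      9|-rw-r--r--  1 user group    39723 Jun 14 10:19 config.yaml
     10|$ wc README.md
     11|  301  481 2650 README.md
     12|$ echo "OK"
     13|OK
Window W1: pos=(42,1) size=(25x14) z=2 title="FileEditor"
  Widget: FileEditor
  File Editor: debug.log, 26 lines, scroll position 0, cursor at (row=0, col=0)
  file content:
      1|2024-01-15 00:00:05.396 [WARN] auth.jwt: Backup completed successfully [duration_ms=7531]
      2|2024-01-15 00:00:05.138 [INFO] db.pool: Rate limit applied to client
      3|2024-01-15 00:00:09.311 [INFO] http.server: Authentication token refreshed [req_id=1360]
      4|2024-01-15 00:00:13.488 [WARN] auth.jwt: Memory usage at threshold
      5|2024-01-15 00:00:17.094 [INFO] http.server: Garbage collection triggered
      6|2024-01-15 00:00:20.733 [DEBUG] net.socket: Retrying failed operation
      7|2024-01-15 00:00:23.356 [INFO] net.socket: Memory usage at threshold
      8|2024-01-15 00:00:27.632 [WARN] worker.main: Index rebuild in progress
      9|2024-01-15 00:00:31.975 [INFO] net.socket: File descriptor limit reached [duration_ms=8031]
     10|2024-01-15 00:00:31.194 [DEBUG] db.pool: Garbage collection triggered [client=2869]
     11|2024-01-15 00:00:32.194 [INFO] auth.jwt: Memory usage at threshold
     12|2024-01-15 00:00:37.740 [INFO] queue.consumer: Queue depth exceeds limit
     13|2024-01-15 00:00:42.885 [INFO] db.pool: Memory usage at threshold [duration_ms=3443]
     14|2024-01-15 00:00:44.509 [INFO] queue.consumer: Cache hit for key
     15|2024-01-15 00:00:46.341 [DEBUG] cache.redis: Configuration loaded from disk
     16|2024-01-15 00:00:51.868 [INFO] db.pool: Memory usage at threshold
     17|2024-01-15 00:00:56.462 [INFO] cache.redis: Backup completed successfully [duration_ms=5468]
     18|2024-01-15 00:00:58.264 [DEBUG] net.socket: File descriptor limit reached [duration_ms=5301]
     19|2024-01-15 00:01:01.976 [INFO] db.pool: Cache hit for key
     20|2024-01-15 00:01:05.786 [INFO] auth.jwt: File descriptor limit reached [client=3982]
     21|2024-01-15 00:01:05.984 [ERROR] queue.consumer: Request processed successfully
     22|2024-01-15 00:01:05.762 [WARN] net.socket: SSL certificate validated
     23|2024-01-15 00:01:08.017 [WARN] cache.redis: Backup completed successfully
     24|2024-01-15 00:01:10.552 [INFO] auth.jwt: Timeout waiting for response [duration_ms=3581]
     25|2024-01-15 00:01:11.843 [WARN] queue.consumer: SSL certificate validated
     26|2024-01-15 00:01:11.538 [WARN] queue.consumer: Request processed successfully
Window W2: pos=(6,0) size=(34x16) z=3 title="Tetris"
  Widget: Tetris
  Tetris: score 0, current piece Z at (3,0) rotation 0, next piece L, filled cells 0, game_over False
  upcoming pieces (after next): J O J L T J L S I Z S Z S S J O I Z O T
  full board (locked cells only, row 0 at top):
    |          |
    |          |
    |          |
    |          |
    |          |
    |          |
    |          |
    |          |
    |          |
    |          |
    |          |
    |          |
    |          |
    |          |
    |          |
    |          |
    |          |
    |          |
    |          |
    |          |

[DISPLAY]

  ┃          │Next:                ┃  ┠─────────
  ┃          │  ▒                  ┃  ┃█024-01-1
  ┃          │▒▒▒                  ┃  ┃2024-01-1
  ┃          │                     ┃  ┃2024-01-1
  ┃          │                     ┃  ┃2024-01-1
  ┃          │                     ┃  ┃2024-01-1
  ┃          │Score:               ┃  ┃2024-01-1
  ┃          │0                    ┃  ┃2024-01-1
  ┃          │                     ┃  ┃2024-01-1
  ┃          │                     ┃  ┃2024-01-1
  ┃          │                     ┃  ┃2024-01-1
  ┃          │                     ┃  ┗━━━━━━━━━
  ┗━━━━━━━━━━━━━━━━━━━━━━━━━━━━━━━━┛       ┗━━━━
                                                


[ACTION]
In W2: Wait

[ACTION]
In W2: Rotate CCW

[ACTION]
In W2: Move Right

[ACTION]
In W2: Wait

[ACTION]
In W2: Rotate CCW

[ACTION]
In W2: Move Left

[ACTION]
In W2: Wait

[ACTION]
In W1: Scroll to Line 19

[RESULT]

  ┃          │Next:                ┃  ┠─────────
  ┃          │  ▒                  ┃  ┃2024-01-1
  ┃          │▒▒▒                  ┃  ┃2024-01-1
  ┃          │                     ┃  ┃2024-01-1
  ┃          │                     ┃  ┃2024-01-1
  ┃          │                     ┃  ┃2024-01-1
  ┃          │Score:               ┃  ┃2024-01-1
  ┃          │0                    ┃  ┃2024-01-1
  ┃          │                     ┃  ┃2024-01-1
  ┃          │                     ┃  ┃2024-01-1
  ┃          │                     ┃  ┃2024-01-1
  ┃          │                     ┃  ┗━━━━━━━━━
  ┗━━━━━━━━━━━━━━━━━━━━━━━━━━━━━━━━┛       ┗━━━━
                                                


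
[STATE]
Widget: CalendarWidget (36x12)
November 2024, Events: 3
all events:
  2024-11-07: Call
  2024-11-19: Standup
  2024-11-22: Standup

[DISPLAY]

           November 2024            
Mo Tu We Th Fr Sa Su                
             1  2  3                
 4  5  6  7*  8  9 10               
11 12 13 14 15 16 17                
18 19* 20 21 22* 23 24              
25 26 27 28 29 30                   
                                    
                                    
                                    
                                    
                                    


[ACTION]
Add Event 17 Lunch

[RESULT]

           November 2024            
Mo Tu We Th Fr Sa Su                
             1  2  3                
 4  5  6  7*  8  9 10               
11 12 13 14 15 16 17*               
18 19* 20 21 22* 23 24              
25 26 27 28 29 30                   
                                    
                                    
                                    
                                    
                                    


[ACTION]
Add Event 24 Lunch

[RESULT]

           November 2024            
Mo Tu We Th Fr Sa Su                
             1  2  3                
 4  5  6  7*  8  9 10               
11 12 13 14 15 16 17*               
18 19* 20 21 22* 23 24*             
25 26 27 28 29 30                   
                                    
                                    
                                    
                                    
                                    


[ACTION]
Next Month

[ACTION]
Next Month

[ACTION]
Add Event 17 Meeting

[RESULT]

            January 2025            
Mo Tu We Th Fr Sa Su                
       1  2  3  4  5                
 6  7  8  9 10 11 12                
13 14 15 16 17* 18 19               
20 21 22 23 24 25 26                
27 28 29 30 31                      
                                    
                                    
                                    
                                    
                                    


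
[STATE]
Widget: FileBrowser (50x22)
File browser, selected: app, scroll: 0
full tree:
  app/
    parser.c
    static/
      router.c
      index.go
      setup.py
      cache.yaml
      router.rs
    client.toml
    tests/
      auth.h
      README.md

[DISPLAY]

> [-] app/                                        
    parser.c                                      
    [+] static/                                   
    client.toml                                   
    [+] tests/                                    
                                                  
                                                  
                                                  
                                                  
                                                  
                                                  
                                                  
                                                  
                                                  
                                                  
                                                  
                                                  
                                                  
                                                  
                                                  
                                                  
                                                  


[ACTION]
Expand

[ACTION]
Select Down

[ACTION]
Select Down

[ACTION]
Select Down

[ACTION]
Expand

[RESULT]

  [-] app/                                        
    parser.c                                      
    [+] static/                                   
  > client.toml                                   
    [+] tests/                                    
                                                  
                                                  
                                                  
                                                  
                                                  
                                                  
                                                  
                                                  
                                                  
                                                  
                                                  
                                                  
                                                  
                                                  
                                                  
                                                  
                                                  


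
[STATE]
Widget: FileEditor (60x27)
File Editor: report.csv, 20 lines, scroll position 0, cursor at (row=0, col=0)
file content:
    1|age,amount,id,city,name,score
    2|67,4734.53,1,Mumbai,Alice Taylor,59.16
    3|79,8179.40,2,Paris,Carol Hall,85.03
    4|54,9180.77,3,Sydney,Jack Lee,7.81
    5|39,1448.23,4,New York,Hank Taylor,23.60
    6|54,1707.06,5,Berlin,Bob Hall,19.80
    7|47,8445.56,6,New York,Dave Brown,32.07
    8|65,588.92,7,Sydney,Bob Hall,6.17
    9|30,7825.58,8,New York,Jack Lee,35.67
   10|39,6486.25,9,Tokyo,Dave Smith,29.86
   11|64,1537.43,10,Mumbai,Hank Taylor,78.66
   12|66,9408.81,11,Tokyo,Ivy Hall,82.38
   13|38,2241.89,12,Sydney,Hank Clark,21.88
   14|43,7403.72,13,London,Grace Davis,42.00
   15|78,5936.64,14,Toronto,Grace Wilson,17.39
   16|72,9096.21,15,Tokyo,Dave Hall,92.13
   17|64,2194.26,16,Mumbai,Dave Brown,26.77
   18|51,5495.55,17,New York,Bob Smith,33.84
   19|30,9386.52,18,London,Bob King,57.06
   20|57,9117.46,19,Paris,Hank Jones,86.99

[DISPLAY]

█ge,amount,id,city,name,score                              ▲
67,4734.53,1,Mumbai,Alice Taylor,59.16                     █
79,8179.40,2,Paris,Carol Hall,85.03                        ░
54,9180.77,3,Sydney,Jack Lee,7.81                          ░
39,1448.23,4,New York,Hank Taylor,23.60                    ░
54,1707.06,5,Berlin,Bob Hall,19.80                         ░
47,8445.56,6,New York,Dave Brown,32.07                     ░
65,588.92,7,Sydney,Bob Hall,6.17                           ░
30,7825.58,8,New York,Jack Lee,35.67                       ░
39,6486.25,9,Tokyo,Dave Smith,29.86                        ░
64,1537.43,10,Mumbai,Hank Taylor,78.66                     ░
66,9408.81,11,Tokyo,Ivy Hall,82.38                         ░
38,2241.89,12,Sydney,Hank Clark,21.88                      ░
43,7403.72,13,London,Grace Davis,42.00                     ░
78,5936.64,14,Toronto,Grace Wilson,17.39                   ░
72,9096.21,15,Tokyo,Dave Hall,92.13                        ░
64,2194.26,16,Mumbai,Dave Brown,26.77                      ░
51,5495.55,17,New York,Bob Smith,33.84                     ░
30,9386.52,18,London,Bob King,57.06                        ░
57,9117.46,19,Paris,Hank Jones,86.99                       ░
                                                           ░
                                                           ░
                                                           ░
                                                           ░
                                                           ░
                                                           ░
                                                           ▼


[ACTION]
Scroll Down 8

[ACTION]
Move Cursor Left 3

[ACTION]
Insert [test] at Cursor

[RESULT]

test█ge,amount,id,city,name,score                          ▲
67,4734.53,1,Mumbai,Alice Taylor,59.16                     █
79,8179.40,2,Paris,Carol Hall,85.03                        ░
54,9180.77,3,Sydney,Jack Lee,7.81                          ░
39,1448.23,4,New York,Hank Taylor,23.60                    ░
54,1707.06,5,Berlin,Bob Hall,19.80                         ░
47,8445.56,6,New York,Dave Brown,32.07                     ░
65,588.92,7,Sydney,Bob Hall,6.17                           ░
30,7825.58,8,New York,Jack Lee,35.67                       ░
39,6486.25,9,Tokyo,Dave Smith,29.86                        ░
64,1537.43,10,Mumbai,Hank Taylor,78.66                     ░
66,9408.81,11,Tokyo,Ivy Hall,82.38                         ░
38,2241.89,12,Sydney,Hank Clark,21.88                      ░
43,7403.72,13,London,Grace Davis,42.00                     ░
78,5936.64,14,Toronto,Grace Wilson,17.39                   ░
72,9096.21,15,Tokyo,Dave Hall,92.13                        ░
64,2194.26,16,Mumbai,Dave Brown,26.77                      ░
51,5495.55,17,New York,Bob Smith,33.84                     ░
30,9386.52,18,London,Bob King,57.06                        ░
57,9117.46,19,Paris,Hank Jones,86.99                       ░
                                                           ░
                                                           ░
                                                           ░
                                                           ░
                                                           ░
                                                           ░
                                                           ▼


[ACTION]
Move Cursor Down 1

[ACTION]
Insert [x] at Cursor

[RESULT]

testage,amount,id,city,name,score                          ▲
67,4x█34.53,1,Mumbai,Alice Taylor,59.16                    █
79,8179.40,2,Paris,Carol Hall,85.03                        ░
54,9180.77,3,Sydney,Jack Lee,7.81                          ░
39,1448.23,4,New York,Hank Taylor,23.60                    ░
54,1707.06,5,Berlin,Bob Hall,19.80                         ░
47,8445.56,6,New York,Dave Brown,32.07                     ░
65,588.92,7,Sydney,Bob Hall,6.17                           ░
30,7825.58,8,New York,Jack Lee,35.67                       ░
39,6486.25,9,Tokyo,Dave Smith,29.86                        ░
64,1537.43,10,Mumbai,Hank Taylor,78.66                     ░
66,9408.81,11,Tokyo,Ivy Hall,82.38                         ░
38,2241.89,12,Sydney,Hank Clark,21.88                      ░
43,7403.72,13,London,Grace Davis,42.00                     ░
78,5936.64,14,Toronto,Grace Wilson,17.39                   ░
72,9096.21,15,Tokyo,Dave Hall,92.13                        ░
64,2194.26,16,Mumbai,Dave Brown,26.77                      ░
51,5495.55,17,New York,Bob Smith,33.84                     ░
30,9386.52,18,London,Bob King,57.06                        ░
57,9117.46,19,Paris,Hank Jones,86.99                       ░
                                                           ░
                                                           ░
                                                           ░
                                                           ░
                                                           ░
                                                           ░
                                                           ▼


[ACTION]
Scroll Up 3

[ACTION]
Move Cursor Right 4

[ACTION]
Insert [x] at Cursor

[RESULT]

testage,amount,id,city,name,score                          ▲
67,4x734.x█3,1,Mumbai,Alice Taylor,59.16                   █
79,8179.40,2,Paris,Carol Hall,85.03                        ░
54,9180.77,3,Sydney,Jack Lee,7.81                          ░
39,1448.23,4,New York,Hank Taylor,23.60                    ░
54,1707.06,5,Berlin,Bob Hall,19.80                         ░
47,8445.56,6,New York,Dave Brown,32.07                     ░
65,588.92,7,Sydney,Bob Hall,6.17                           ░
30,7825.58,8,New York,Jack Lee,35.67                       ░
39,6486.25,9,Tokyo,Dave Smith,29.86                        ░
64,1537.43,10,Mumbai,Hank Taylor,78.66                     ░
66,9408.81,11,Tokyo,Ivy Hall,82.38                         ░
38,2241.89,12,Sydney,Hank Clark,21.88                      ░
43,7403.72,13,London,Grace Davis,42.00                     ░
78,5936.64,14,Toronto,Grace Wilson,17.39                   ░
72,9096.21,15,Tokyo,Dave Hall,92.13                        ░
64,2194.26,16,Mumbai,Dave Brown,26.77                      ░
51,5495.55,17,New York,Bob Smith,33.84                     ░
30,9386.52,18,London,Bob King,57.06                        ░
57,9117.46,19,Paris,Hank Jones,86.99                       ░
                                                           ░
                                                           ░
                                                           ░
                                                           ░
                                                           ░
                                                           ░
                                                           ▼


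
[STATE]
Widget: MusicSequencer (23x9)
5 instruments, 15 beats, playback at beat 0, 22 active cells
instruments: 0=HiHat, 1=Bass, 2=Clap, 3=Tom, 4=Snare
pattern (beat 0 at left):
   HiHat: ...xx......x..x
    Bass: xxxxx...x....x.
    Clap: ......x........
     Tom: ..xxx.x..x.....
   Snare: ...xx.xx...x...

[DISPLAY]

      ▼12345678901234  
 HiHat···██······█··█  
  Bass█████···█····█·  
  Clap······█········  
   Tom··███·█··█·····  
 Snare···██·██···█···  
                       
                       
                       


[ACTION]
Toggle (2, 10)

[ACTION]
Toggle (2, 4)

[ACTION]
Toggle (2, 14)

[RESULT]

      ▼12345678901234  
 HiHat···██······█··█  
  Bass█████···█····█·  
  Clap····█·█···█···█  
   Tom··███·█··█·····  
 Snare···██·██···█···  
                       
                       
                       


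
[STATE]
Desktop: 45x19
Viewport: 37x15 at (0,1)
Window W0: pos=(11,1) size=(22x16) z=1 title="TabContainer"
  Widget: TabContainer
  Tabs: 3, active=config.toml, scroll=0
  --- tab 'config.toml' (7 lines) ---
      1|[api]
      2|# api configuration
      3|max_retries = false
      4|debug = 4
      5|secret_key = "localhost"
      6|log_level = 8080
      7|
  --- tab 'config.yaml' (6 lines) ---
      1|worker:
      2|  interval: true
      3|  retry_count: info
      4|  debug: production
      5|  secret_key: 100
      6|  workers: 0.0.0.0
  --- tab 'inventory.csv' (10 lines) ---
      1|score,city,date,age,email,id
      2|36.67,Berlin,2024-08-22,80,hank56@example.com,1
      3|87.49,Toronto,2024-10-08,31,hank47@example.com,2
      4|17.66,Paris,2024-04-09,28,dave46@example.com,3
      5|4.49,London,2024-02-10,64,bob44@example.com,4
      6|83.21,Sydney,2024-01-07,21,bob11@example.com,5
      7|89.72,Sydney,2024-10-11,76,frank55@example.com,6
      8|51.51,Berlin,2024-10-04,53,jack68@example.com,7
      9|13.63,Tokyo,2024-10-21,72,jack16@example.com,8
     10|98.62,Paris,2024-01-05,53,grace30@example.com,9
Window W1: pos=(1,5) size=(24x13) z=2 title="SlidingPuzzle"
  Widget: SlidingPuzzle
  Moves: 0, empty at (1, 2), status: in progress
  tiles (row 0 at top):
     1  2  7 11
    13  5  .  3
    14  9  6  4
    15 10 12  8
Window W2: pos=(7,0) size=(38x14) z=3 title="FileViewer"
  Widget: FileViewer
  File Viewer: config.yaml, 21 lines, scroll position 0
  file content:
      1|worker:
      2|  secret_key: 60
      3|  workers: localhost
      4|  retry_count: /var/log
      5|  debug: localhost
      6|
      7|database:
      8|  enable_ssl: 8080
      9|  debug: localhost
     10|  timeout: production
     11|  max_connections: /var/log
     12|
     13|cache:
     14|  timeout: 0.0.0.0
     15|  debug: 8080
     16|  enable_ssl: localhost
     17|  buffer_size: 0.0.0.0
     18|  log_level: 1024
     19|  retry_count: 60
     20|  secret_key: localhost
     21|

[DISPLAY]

       ┃ FileViewer                  
       ┠─────────────────────────────
       ┃worker:                      
       ┃  secret_key: 60             
 ┏━━━━━┃  workers: localhost         
 ┃ Slid┃  retry_count: /var/log      
 ┠─────┃  debug: localhost           
 ┃┌────┃                             
 ┃│  1 ┃database:                    
 ┃├────┃  enable_ssl: 8080           
 ┃│ 13 ┃  debug: localhost           
 ┃├────┃  timeout: production        
 ┃│ 14 ┗━━━━━━━━━━━━━━━━━━━━━━━━━━━━━
 ┃├────┼────┼────┼────┤ ┃       ┃    
 ┃│ 15 │ 10 │ 12 │  8 │ ┃       ┃    


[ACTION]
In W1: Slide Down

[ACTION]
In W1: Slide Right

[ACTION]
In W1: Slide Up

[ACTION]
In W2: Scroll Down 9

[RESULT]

       ┃ FileViewer                  
       ┠─────────────────────────────
       ┃  timeout: production        
       ┃  max_connections: /var/log  
 ┏━━━━━┃                             
 ┃ Slid┃cache:                       
 ┠─────┃  timeout: 0.0.0.0           
 ┃┌────┃  debug: 8080                
 ┃│  1 ┃  enable_ssl: localhost      
 ┃├────┃  buffer_size: 0.0.0.0       
 ┃│ 13 ┃  log_level: 1024            
 ┃├────┃  retry_count: 60            
 ┃│ 14 ┗━━━━━━━━━━━━━━━━━━━━━━━━━━━━━
 ┃├────┼────┼────┼────┤ ┃       ┃    
 ┃│ 15 │ 10 │ 12 │  8 │ ┃       ┃    


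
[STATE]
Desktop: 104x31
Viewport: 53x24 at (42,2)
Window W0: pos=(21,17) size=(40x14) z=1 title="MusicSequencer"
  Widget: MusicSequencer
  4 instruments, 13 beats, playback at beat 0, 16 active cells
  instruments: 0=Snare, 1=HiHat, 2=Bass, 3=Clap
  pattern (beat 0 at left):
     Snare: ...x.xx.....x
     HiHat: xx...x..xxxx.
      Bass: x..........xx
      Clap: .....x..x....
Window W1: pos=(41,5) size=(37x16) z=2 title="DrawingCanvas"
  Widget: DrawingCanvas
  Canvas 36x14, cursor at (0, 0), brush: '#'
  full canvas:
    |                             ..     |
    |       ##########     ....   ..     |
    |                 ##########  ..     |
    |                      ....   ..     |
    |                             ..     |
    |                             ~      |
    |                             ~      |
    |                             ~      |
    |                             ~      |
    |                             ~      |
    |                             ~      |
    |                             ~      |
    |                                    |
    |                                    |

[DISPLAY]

                                                     
                                                     
                                                     
━━━━━━━━━━━━━━━━━━━━━━━━━━━━━━━━━━━┓                 
 DrawingCanvas                     ┃                 
───────────────────────────────────┨                 
+                            ..    ┃                 
       ##########     ....   ..    ┃                 
                 ##########  ..    ┃                 
                      ....   ..    ┃                 
                             ..    ┃                 
                             ~     ┃                 
                             ~     ┃                 
                             ~     ┃                 
                             ~     ┃                 
                             ~     ┃                 
                             ~     ┃                 
                             ~     ┃                 
━━━━━━━━━━━━━━━━━━━━━━━━━━━━━━━━━━━┛                 
                  ┃                                  
                  ┃                                  
                  ┃                                  
                  ┃                                  
                  ┃                                  


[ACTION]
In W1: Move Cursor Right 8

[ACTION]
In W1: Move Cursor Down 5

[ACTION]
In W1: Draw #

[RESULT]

                                                     
                                                     
                                                     
━━━━━━━━━━━━━━━━━━━━━━━━━━━━━━━━━━━┓                 
 DrawingCanvas                     ┃                 
───────────────────────────────────┨                 
                             ..    ┃                 
       ##########     ....   ..    ┃                 
                 ##########  ..    ┃                 
                      ....   ..    ┃                 
                             ..    ┃                 
        #                    ~     ┃                 
                             ~     ┃                 
                             ~     ┃                 
                             ~     ┃                 
                             ~     ┃                 
                             ~     ┃                 
                             ~     ┃                 
━━━━━━━━━━━━━━━━━━━━━━━━━━━━━━━━━━━┛                 
                  ┃                                  
                  ┃                                  
                  ┃                                  
                  ┃                                  
                  ┃                                  


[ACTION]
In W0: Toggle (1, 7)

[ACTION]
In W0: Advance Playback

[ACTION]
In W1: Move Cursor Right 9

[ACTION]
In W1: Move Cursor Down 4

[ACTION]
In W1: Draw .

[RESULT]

                                                     
                                                     
                                                     
━━━━━━━━━━━━━━━━━━━━━━━━━━━━━━━━━━━┓                 
 DrawingCanvas                     ┃                 
───────────────────────────────────┨                 
                             ..    ┃                 
       ##########     ....   ..    ┃                 
                 ##########  ..    ┃                 
                      ....   ..    ┃                 
                             ..    ┃                 
        #                    ~     ┃                 
                             ~     ┃                 
                             ~     ┃                 
                             ~     ┃                 
                 .           ~     ┃                 
                             ~     ┃                 
                             ~     ┃                 
━━━━━━━━━━━━━━━━━━━━━━━━━━━━━━━━━━━┛                 
                  ┃                                  
                  ┃                                  
                  ┃                                  
                  ┃                                  
                  ┃                                  


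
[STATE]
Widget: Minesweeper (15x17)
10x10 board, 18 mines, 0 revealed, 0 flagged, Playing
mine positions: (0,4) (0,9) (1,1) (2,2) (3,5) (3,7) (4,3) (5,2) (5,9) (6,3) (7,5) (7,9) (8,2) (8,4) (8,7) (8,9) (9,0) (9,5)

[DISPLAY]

■■■■■■■■■■     
■■■■■■■■■■     
■■■■■■■■■■     
■■■■■■■■■■     
■■■■■■■■■■     
■■■■■■■■■■     
■■■■■■■■■■     
■■■■■■■■■■     
■■■■■■■■■■     
■■■■■■■■■■     
               
               
               
               
               
               
               


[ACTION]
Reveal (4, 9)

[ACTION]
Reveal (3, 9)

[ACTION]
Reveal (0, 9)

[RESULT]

■■■■✹■■■■✹     
■✹■■■■■■11     
■■✹■■■■■1      
■■■■■✹■✹1      
■■■✹■■■■21     
■■✹■■■■■■✹     
■■■✹■■■■■■     
■■■■■✹■■■✹     
■■✹■✹■■✹■✹     
✹■■■■✹■■■■     
               
               
               
               
               
               
               


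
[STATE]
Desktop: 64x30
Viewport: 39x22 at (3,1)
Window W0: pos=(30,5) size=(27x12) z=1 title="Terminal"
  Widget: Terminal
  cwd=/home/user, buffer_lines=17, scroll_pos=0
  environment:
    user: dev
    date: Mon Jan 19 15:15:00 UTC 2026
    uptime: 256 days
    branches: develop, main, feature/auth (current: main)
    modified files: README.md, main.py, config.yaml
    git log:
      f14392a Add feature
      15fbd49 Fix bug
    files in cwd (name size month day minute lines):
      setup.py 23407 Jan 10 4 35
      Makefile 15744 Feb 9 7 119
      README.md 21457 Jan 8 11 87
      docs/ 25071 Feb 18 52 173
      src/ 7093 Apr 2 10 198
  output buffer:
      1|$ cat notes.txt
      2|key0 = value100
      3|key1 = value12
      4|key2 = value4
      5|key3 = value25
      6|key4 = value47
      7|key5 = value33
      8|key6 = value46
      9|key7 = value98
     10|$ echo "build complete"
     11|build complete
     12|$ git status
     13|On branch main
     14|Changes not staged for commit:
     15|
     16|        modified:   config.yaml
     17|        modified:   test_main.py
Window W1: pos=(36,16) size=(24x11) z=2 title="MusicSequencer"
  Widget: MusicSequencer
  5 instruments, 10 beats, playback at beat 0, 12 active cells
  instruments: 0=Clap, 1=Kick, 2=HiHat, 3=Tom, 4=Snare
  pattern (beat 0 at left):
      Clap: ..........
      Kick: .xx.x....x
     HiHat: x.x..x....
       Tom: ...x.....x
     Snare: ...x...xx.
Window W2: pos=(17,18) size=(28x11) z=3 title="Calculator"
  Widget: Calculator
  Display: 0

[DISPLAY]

                                       
                                       
                                       
                                       
                           ┏━━━━━━━━━━━
                           ┃ Terminal  
                           ┠───────────
                           ┃$ cat notes
                           ┃key0 = valu
                           ┃key1 = valu
                           ┃key2 = valu
                           ┃key3 = valu
                           ┃key4 = valu
                           ┃key5 = valu
                           ┃key6 = valu
                           ┗━━━━━┏━━━━━
                                 ┃ Musi
              ┏━━━━━━━━━━━━━━━━━━━━━━━━
              ┃ Calculator             
              ┠────────────────────────
              ┃                        
              ┃┌───┬───┬───┬───┐       


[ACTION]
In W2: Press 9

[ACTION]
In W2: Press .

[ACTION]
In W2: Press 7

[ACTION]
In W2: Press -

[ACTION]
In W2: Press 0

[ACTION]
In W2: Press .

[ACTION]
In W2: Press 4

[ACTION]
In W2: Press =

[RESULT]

                                       
                                       
                                       
                                       
                           ┏━━━━━━━━━━━
                           ┃ Terminal  
                           ┠───────────
                           ┃$ cat notes
                           ┃key0 = valu
                           ┃key1 = valu
                           ┃key2 = valu
                           ┃key3 = valu
                           ┃key4 = valu
                           ┃key5 = valu
                           ┃key6 = valu
                           ┗━━━━━┏━━━━━
                                 ┃ Musi
              ┏━━━━━━━━━━━━━━━━━━━━━━━━
              ┃ Calculator             
              ┠────────────────────────
              ┃                       9
              ┃┌───┬───┬───┬───┐       
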